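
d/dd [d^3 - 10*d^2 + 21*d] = 3*d^2 - 20*d + 21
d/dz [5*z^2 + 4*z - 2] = 10*z + 4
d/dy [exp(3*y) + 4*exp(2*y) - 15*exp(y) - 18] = (3*exp(2*y) + 8*exp(y) - 15)*exp(y)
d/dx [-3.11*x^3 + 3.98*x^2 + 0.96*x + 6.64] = -9.33*x^2 + 7.96*x + 0.96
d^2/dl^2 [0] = 0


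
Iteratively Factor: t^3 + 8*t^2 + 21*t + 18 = (t + 2)*(t^2 + 6*t + 9) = (t + 2)*(t + 3)*(t + 3)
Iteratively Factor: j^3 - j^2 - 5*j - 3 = (j + 1)*(j^2 - 2*j - 3) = (j - 3)*(j + 1)*(j + 1)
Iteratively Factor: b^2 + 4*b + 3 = (b + 3)*(b + 1)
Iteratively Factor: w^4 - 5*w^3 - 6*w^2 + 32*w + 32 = (w + 2)*(w^3 - 7*w^2 + 8*w + 16) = (w - 4)*(w + 2)*(w^2 - 3*w - 4) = (w - 4)^2*(w + 2)*(w + 1)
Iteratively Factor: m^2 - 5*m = (m - 5)*(m)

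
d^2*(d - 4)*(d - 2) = d^4 - 6*d^3 + 8*d^2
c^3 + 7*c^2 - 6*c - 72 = (c - 3)*(c + 4)*(c + 6)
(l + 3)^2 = l^2 + 6*l + 9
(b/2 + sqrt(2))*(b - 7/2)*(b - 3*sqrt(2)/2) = b^3/2 - 7*b^2/4 + sqrt(2)*b^2/4 - 3*b - 7*sqrt(2)*b/8 + 21/2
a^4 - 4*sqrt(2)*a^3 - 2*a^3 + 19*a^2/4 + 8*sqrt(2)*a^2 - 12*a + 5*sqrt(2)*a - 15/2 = (a - 5/2)*(a + 1/2)*(a - 3*sqrt(2))*(a - sqrt(2))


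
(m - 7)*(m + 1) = m^2 - 6*m - 7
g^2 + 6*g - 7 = (g - 1)*(g + 7)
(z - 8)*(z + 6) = z^2 - 2*z - 48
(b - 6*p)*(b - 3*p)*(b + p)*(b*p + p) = b^4*p - 8*b^3*p^2 + b^3*p + 9*b^2*p^3 - 8*b^2*p^2 + 18*b*p^4 + 9*b*p^3 + 18*p^4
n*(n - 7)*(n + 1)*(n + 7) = n^4 + n^3 - 49*n^2 - 49*n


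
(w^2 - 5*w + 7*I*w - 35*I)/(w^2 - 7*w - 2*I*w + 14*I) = (w^2 + w*(-5 + 7*I) - 35*I)/(w^2 - w*(7 + 2*I) + 14*I)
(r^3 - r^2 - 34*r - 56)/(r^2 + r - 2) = (r^2 - 3*r - 28)/(r - 1)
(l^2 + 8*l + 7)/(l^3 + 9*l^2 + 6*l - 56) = (l + 1)/(l^2 + 2*l - 8)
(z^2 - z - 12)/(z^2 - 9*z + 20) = (z + 3)/(z - 5)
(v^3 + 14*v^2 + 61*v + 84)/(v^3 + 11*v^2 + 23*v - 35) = (v^2 + 7*v + 12)/(v^2 + 4*v - 5)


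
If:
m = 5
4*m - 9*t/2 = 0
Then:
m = 5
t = 40/9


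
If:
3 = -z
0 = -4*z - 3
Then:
No Solution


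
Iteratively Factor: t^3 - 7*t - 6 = (t + 1)*(t^2 - t - 6) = (t - 3)*(t + 1)*(t + 2)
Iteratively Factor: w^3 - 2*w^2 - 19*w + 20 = (w - 1)*(w^2 - w - 20) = (w - 5)*(w - 1)*(w + 4)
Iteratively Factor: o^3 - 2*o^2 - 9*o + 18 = (o - 3)*(o^2 + o - 6) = (o - 3)*(o - 2)*(o + 3)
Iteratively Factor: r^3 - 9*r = (r)*(r^2 - 9) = r*(r - 3)*(r + 3)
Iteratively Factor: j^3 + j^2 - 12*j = (j - 3)*(j^2 + 4*j) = (j - 3)*(j + 4)*(j)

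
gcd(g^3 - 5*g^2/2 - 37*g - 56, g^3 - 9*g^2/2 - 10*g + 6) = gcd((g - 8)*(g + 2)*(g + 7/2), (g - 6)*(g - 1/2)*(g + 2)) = g + 2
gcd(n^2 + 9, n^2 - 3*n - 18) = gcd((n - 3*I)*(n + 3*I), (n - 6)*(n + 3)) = 1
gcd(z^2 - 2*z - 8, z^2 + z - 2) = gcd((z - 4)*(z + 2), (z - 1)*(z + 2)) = z + 2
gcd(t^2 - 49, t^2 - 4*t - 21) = t - 7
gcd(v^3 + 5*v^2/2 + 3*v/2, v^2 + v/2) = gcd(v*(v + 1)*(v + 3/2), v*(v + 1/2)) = v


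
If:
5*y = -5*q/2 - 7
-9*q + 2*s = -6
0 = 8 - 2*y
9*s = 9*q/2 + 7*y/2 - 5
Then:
No Solution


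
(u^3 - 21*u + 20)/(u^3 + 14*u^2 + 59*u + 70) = (u^2 - 5*u + 4)/(u^2 + 9*u + 14)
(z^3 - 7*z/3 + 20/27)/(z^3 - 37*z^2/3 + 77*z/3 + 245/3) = (9*z^2 - 15*z + 4)/(9*(z^2 - 14*z + 49))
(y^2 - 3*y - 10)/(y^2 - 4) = (y - 5)/(y - 2)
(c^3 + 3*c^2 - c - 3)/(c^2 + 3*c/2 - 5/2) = 2*(c^2 + 4*c + 3)/(2*c + 5)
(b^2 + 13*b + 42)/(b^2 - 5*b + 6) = (b^2 + 13*b + 42)/(b^2 - 5*b + 6)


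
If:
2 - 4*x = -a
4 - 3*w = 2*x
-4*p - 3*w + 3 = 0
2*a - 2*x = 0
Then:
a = 2/3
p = 1/12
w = 8/9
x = 2/3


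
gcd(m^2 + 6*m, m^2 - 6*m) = m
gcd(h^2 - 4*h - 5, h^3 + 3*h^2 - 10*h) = 1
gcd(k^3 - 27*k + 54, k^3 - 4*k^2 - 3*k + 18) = k^2 - 6*k + 9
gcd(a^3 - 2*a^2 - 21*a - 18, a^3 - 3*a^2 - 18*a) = a^2 - 3*a - 18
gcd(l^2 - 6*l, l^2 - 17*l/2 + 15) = l - 6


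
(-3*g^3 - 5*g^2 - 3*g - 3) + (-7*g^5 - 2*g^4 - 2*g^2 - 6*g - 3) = -7*g^5 - 2*g^4 - 3*g^3 - 7*g^2 - 9*g - 6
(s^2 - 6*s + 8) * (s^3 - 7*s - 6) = s^5 - 6*s^4 + s^3 + 36*s^2 - 20*s - 48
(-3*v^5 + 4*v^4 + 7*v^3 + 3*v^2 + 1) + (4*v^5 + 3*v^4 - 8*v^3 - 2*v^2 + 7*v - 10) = v^5 + 7*v^4 - v^3 + v^2 + 7*v - 9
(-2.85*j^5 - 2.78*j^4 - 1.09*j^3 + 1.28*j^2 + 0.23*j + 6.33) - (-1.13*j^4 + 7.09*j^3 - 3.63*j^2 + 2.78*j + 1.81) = -2.85*j^5 - 1.65*j^4 - 8.18*j^3 + 4.91*j^2 - 2.55*j + 4.52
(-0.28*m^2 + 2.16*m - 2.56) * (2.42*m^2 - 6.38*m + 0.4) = -0.6776*m^4 + 7.0136*m^3 - 20.088*m^2 + 17.1968*m - 1.024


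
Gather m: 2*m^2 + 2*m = 2*m^2 + 2*m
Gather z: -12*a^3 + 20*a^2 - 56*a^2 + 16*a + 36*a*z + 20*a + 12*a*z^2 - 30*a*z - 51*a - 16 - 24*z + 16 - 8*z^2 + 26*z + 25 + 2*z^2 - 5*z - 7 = -12*a^3 - 36*a^2 - 15*a + z^2*(12*a - 6) + z*(6*a - 3) + 18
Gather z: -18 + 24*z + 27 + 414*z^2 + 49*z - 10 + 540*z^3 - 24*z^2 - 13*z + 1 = 540*z^3 + 390*z^2 + 60*z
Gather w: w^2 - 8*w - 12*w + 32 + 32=w^2 - 20*w + 64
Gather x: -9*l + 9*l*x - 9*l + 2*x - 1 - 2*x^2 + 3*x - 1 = -18*l - 2*x^2 + x*(9*l + 5) - 2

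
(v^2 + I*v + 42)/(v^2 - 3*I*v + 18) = (v + 7*I)/(v + 3*I)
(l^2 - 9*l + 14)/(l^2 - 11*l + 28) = (l - 2)/(l - 4)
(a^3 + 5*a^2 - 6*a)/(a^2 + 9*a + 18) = a*(a - 1)/(a + 3)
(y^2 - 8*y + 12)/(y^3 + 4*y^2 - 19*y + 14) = (y - 6)/(y^2 + 6*y - 7)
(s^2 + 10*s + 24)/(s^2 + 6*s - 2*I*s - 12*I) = (s + 4)/(s - 2*I)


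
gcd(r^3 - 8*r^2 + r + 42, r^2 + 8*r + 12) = r + 2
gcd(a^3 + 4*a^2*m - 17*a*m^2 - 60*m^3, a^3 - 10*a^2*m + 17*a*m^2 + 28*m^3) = a - 4*m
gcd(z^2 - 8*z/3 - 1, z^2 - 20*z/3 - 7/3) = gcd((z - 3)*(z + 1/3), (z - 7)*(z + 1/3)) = z + 1/3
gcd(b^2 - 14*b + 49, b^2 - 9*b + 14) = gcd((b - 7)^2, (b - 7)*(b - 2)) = b - 7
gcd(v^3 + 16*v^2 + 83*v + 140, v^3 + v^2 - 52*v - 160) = v^2 + 9*v + 20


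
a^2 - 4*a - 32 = (a - 8)*(a + 4)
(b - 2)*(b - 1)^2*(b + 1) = b^4 - 3*b^3 + b^2 + 3*b - 2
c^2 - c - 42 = (c - 7)*(c + 6)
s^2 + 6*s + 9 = (s + 3)^2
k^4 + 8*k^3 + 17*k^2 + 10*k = k*(k + 1)*(k + 2)*(k + 5)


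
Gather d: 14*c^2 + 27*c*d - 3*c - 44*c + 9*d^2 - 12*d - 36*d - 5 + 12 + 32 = 14*c^2 - 47*c + 9*d^2 + d*(27*c - 48) + 39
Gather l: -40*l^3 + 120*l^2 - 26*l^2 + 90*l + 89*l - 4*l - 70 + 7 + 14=-40*l^3 + 94*l^2 + 175*l - 49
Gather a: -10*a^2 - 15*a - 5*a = -10*a^2 - 20*a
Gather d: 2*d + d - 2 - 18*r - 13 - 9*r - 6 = 3*d - 27*r - 21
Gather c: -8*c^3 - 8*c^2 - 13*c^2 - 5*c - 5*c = -8*c^3 - 21*c^2 - 10*c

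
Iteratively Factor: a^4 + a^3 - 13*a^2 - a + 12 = (a - 1)*(a^3 + 2*a^2 - 11*a - 12) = (a - 1)*(a + 1)*(a^2 + a - 12) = (a - 3)*(a - 1)*(a + 1)*(a + 4)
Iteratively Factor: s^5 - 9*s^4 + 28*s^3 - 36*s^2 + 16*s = (s - 1)*(s^4 - 8*s^3 + 20*s^2 - 16*s) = (s - 4)*(s - 1)*(s^3 - 4*s^2 + 4*s) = s*(s - 4)*(s - 1)*(s^2 - 4*s + 4) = s*(s - 4)*(s - 2)*(s - 1)*(s - 2)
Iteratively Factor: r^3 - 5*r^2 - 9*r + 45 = (r + 3)*(r^2 - 8*r + 15) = (r - 5)*(r + 3)*(r - 3)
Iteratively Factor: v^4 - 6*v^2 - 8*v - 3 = (v + 1)*(v^3 - v^2 - 5*v - 3) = (v - 3)*(v + 1)*(v^2 + 2*v + 1) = (v - 3)*(v + 1)^2*(v + 1)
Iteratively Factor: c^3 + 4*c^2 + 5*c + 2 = (c + 1)*(c^2 + 3*c + 2) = (c + 1)*(c + 2)*(c + 1)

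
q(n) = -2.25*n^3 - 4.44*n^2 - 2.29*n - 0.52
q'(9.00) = -628.96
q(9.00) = -2021.02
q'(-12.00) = -867.73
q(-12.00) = 3275.60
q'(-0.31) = -0.19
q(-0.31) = -0.17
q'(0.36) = -6.36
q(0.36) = -2.02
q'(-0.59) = 0.60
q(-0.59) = -0.25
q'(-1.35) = -2.60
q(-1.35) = 0.02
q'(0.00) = -2.29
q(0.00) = -0.52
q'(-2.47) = -21.54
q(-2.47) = 11.95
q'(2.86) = -82.90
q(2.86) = -96.02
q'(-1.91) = -9.95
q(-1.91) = 3.33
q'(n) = -6.75*n^2 - 8.88*n - 2.29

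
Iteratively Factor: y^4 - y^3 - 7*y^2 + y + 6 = (y + 2)*(y^3 - 3*y^2 - y + 3) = (y - 3)*(y + 2)*(y^2 - 1) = (y - 3)*(y + 1)*(y + 2)*(y - 1)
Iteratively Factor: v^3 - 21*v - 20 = (v - 5)*(v^2 + 5*v + 4) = (v - 5)*(v + 1)*(v + 4)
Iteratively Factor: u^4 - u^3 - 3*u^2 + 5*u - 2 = (u + 2)*(u^3 - 3*u^2 + 3*u - 1) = (u - 1)*(u + 2)*(u^2 - 2*u + 1) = (u - 1)^2*(u + 2)*(u - 1)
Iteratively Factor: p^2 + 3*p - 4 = (p + 4)*(p - 1)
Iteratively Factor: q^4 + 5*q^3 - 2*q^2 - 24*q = (q - 2)*(q^3 + 7*q^2 + 12*q) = (q - 2)*(q + 3)*(q^2 + 4*q) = q*(q - 2)*(q + 3)*(q + 4)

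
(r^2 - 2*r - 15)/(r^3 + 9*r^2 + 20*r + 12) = (r^2 - 2*r - 15)/(r^3 + 9*r^2 + 20*r + 12)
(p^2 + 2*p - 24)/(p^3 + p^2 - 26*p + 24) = 1/(p - 1)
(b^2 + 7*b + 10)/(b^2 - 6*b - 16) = (b + 5)/(b - 8)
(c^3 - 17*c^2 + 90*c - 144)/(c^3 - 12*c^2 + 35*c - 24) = (c - 6)/(c - 1)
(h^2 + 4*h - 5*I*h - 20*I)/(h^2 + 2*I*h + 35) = (h + 4)/(h + 7*I)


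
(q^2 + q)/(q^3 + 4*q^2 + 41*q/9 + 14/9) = 9*q/(9*q^2 + 27*q + 14)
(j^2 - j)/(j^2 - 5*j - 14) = j*(1 - j)/(-j^2 + 5*j + 14)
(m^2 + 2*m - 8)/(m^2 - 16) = (m - 2)/(m - 4)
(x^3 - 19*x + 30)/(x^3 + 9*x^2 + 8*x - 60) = (x - 3)/(x + 6)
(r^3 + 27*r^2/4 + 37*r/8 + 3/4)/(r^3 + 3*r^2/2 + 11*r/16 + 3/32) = 4*(r + 6)/(4*r + 3)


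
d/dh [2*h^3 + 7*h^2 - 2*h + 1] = 6*h^2 + 14*h - 2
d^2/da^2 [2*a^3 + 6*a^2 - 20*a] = 12*a + 12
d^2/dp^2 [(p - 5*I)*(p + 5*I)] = 2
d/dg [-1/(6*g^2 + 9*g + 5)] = 3*(4*g + 3)/(6*g^2 + 9*g + 5)^2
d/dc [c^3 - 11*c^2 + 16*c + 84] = 3*c^2 - 22*c + 16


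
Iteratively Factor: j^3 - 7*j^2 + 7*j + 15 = (j - 3)*(j^2 - 4*j - 5) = (j - 3)*(j + 1)*(j - 5)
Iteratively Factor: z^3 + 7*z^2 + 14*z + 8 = (z + 2)*(z^2 + 5*z + 4) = (z + 2)*(z + 4)*(z + 1)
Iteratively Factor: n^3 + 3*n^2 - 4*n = (n)*(n^2 + 3*n - 4) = n*(n + 4)*(n - 1)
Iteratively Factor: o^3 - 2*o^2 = (o - 2)*(o^2) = o*(o - 2)*(o)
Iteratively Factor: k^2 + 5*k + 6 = (k + 3)*(k + 2)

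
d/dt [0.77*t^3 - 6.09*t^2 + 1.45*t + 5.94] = 2.31*t^2 - 12.18*t + 1.45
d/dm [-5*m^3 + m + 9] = 1 - 15*m^2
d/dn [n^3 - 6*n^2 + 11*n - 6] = 3*n^2 - 12*n + 11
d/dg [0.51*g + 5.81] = 0.510000000000000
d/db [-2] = 0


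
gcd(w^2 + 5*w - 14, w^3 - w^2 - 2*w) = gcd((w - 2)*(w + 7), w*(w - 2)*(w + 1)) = w - 2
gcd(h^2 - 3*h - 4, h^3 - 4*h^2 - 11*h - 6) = h + 1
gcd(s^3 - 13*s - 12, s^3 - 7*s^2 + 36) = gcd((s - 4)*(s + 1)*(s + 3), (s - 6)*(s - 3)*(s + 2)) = 1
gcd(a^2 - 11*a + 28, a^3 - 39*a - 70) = a - 7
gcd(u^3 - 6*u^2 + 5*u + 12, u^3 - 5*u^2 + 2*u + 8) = u^2 - 3*u - 4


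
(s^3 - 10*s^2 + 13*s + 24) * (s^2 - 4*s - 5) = s^5 - 14*s^4 + 48*s^3 + 22*s^2 - 161*s - 120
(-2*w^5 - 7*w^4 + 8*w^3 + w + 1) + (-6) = -2*w^5 - 7*w^4 + 8*w^3 + w - 5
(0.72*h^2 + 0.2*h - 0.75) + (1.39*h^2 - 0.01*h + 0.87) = 2.11*h^2 + 0.19*h + 0.12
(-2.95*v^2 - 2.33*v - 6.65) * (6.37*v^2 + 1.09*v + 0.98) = -18.7915*v^4 - 18.0576*v^3 - 47.7912*v^2 - 9.5319*v - 6.517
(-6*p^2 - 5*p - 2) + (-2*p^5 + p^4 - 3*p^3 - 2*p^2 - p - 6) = -2*p^5 + p^4 - 3*p^3 - 8*p^2 - 6*p - 8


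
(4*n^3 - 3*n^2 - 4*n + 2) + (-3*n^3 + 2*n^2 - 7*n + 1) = n^3 - n^2 - 11*n + 3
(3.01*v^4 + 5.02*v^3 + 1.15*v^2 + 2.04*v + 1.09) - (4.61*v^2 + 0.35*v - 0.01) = 3.01*v^4 + 5.02*v^3 - 3.46*v^2 + 1.69*v + 1.1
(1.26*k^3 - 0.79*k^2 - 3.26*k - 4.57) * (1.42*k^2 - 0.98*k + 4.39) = 1.7892*k^5 - 2.3566*k^4 + 1.6764*k^3 - 6.7627*k^2 - 9.8328*k - 20.0623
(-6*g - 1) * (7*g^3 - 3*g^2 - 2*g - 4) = -42*g^4 + 11*g^3 + 15*g^2 + 26*g + 4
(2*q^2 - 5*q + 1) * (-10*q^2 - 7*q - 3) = -20*q^4 + 36*q^3 + 19*q^2 + 8*q - 3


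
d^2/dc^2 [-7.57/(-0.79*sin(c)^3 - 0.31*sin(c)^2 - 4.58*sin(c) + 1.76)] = (42.519933*sin(c)^6 - 20.392823*sin(c)^5 - 256.11581*sin(c)^4 - 97.309322*sin(c)^3 + 248.510988*sin(c)^2 + 66.619028*sin(c) + 85.039866*cos(c)^6 + 240.803214)/(0.79*sin(c)^3 + 0.31*sin(c)^2 + 4.58*sin(c) - 1.76)^3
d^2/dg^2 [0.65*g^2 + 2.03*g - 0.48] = 1.30000000000000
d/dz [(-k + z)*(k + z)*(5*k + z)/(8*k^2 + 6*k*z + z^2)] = (22*k^4 + 90*k^3*z + 55*k^2*z^2 + 12*k*z^3 + z^4)/(64*k^4 + 96*k^3*z + 52*k^2*z^2 + 12*k*z^3 + z^4)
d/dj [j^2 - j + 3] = 2*j - 1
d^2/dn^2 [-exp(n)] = -exp(n)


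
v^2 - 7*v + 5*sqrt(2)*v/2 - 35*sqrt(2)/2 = (v - 7)*(v + 5*sqrt(2)/2)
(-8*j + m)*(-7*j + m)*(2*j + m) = 112*j^3 + 26*j^2*m - 13*j*m^2 + m^3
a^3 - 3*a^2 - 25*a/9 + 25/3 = (a - 3)*(a - 5/3)*(a + 5/3)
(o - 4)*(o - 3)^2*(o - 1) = o^4 - 11*o^3 + 43*o^2 - 69*o + 36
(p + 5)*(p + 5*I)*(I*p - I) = I*p^3 - 5*p^2 + 4*I*p^2 - 20*p - 5*I*p + 25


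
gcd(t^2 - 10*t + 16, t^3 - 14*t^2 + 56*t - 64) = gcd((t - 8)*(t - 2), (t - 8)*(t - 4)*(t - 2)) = t^2 - 10*t + 16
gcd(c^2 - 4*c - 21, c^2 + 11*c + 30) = 1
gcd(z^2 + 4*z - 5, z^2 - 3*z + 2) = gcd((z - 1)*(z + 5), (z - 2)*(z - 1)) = z - 1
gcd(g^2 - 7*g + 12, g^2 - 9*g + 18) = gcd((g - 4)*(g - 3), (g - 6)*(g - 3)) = g - 3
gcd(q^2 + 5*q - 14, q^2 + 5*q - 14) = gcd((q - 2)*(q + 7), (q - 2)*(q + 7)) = q^2 + 5*q - 14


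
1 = 1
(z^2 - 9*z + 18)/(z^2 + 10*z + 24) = (z^2 - 9*z + 18)/(z^2 + 10*z + 24)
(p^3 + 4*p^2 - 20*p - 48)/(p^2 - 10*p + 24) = (p^2 + 8*p + 12)/(p - 6)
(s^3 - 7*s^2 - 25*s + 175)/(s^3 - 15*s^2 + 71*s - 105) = (s + 5)/(s - 3)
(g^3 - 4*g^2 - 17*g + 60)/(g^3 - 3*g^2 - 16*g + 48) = (g - 5)/(g - 4)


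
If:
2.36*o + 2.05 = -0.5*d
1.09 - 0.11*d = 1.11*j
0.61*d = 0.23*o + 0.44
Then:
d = 0.36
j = 0.95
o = -0.95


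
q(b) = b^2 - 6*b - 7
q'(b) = 2*b - 6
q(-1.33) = 2.75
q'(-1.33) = -8.66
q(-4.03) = 33.42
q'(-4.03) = -14.06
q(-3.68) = 28.62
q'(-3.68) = -13.36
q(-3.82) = 30.51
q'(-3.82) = -13.64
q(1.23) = -12.87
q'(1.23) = -3.54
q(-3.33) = 24.07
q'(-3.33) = -12.66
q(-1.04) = 0.32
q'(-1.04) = -8.08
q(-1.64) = 5.53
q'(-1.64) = -9.28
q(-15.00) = 308.00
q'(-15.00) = -36.00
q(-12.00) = 209.00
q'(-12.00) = -30.00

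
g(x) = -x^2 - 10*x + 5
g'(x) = -2*x - 10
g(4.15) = -53.72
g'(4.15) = -18.30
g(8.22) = -144.77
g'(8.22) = -26.44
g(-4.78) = 29.95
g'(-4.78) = -0.44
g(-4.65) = 29.88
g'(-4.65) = -0.70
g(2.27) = -22.85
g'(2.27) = -14.54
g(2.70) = -29.29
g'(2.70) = -15.40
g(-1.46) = 17.47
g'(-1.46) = -7.08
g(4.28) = -56.12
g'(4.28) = -18.56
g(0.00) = 5.00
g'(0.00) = -10.00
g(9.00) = -166.00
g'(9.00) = -28.00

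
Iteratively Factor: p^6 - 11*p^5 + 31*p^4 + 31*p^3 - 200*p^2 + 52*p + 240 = (p - 5)*(p^5 - 6*p^4 + p^3 + 36*p^2 - 20*p - 48) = (p - 5)*(p + 2)*(p^4 - 8*p^3 + 17*p^2 + 2*p - 24) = (p - 5)*(p + 1)*(p + 2)*(p^3 - 9*p^2 + 26*p - 24) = (p - 5)*(p - 3)*(p + 1)*(p + 2)*(p^2 - 6*p + 8) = (p - 5)*(p - 4)*(p - 3)*(p + 1)*(p + 2)*(p - 2)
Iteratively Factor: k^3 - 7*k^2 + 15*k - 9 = (k - 3)*(k^2 - 4*k + 3) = (k - 3)^2*(k - 1)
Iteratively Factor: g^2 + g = (g)*(g + 1)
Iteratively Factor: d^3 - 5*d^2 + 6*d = (d - 2)*(d^2 - 3*d) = (d - 3)*(d - 2)*(d)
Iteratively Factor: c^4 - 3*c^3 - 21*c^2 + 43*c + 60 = (c + 1)*(c^3 - 4*c^2 - 17*c + 60) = (c - 5)*(c + 1)*(c^2 + c - 12) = (c - 5)*(c - 3)*(c + 1)*(c + 4)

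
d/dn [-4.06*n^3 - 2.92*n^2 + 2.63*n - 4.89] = -12.18*n^2 - 5.84*n + 2.63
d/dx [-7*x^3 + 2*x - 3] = 2 - 21*x^2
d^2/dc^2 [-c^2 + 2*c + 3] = -2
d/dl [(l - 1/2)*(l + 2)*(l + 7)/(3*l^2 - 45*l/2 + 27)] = (4*l^4 - 60*l^3 - 185*l^2 + 668*l + 132)/(3*(4*l^4 - 60*l^3 + 297*l^2 - 540*l + 324))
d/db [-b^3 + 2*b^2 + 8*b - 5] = -3*b^2 + 4*b + 8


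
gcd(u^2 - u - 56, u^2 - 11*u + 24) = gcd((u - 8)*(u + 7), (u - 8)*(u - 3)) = u - 8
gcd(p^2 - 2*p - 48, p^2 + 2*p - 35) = 1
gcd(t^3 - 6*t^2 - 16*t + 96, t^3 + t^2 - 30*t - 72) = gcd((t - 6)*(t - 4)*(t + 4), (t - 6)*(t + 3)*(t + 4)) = t^2 - 2*t - 24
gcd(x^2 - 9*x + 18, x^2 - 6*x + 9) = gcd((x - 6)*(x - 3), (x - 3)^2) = x - 3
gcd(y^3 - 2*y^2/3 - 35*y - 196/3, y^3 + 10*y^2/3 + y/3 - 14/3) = y + 7/3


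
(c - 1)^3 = c^3 - 3*c^2 + 3*c - 1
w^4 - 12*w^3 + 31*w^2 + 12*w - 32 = (w - 8)*(w - 4)*(w - 1)*(w + 1)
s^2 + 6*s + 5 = (s + 1)*(s + 5)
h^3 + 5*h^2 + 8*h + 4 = (h + 1)*(h + 2)^2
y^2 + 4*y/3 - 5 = (y - 5/3)*(y + 3)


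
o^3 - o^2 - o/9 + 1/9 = (o - 1)*(o - 1/3)*(o + 1/3)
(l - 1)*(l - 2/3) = l^2 - 5*l/3 + 2/3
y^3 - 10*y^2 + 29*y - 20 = (y - 5)*(y - 4)*(y - 1)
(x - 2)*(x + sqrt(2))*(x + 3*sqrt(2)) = x^3 - 2*x^2 + 4*sqrt(2)*x^2 - 8*sqrt(2)*x + 6*x - 12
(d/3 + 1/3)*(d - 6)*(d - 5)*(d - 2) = d^4/3 - 4*d^3 + 13*d^2 - 8*d/3 - 20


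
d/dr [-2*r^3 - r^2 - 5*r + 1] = -6*r^2 - 2*r - 5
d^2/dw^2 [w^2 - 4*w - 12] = 2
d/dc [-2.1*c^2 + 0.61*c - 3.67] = 0.61 - 4.2*c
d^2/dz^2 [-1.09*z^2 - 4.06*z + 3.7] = -2.18000000000000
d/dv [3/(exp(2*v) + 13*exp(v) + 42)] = (-6*exp(v) - 39)*exp(v)/(exp(2*v) + 13*exp(v) + 42)^2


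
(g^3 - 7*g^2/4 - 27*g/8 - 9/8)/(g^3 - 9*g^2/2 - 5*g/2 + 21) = (8*g^2 + 10*g + 3)/(4*(2*g^2 - 3*g - 14))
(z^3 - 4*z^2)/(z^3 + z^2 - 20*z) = z/(z + 5)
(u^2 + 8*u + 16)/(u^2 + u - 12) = (u + 4)/(u - 3)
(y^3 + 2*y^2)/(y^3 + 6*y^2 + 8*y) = y/(y + 4)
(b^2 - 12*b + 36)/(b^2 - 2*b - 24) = (b - 6)/(b + 4)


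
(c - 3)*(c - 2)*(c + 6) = c^3 + c^2 - 24*c + 36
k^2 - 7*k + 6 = (k - 6)*(k - 1)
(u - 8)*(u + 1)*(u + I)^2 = u^4 - 7*u^3 + 2*I*u^3 - 9*u^2 - 14*I*u^2 + 7*u - 16*I*u + 8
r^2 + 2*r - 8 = (r - 2)*(r + 4)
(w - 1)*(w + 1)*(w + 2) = w^3 + 2*w^2 - w - 2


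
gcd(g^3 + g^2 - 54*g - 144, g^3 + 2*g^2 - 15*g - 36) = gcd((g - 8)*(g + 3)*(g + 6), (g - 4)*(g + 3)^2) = g + 3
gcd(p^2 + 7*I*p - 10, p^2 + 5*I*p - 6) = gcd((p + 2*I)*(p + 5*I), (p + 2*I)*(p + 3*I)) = p + 2*I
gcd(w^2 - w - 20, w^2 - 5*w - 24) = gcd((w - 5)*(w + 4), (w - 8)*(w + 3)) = 1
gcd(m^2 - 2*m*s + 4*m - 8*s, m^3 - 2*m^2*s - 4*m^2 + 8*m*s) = -m + 2*s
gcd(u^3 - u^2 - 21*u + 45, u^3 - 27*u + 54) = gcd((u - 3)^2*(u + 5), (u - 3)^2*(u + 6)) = u^2 - 6*u + 9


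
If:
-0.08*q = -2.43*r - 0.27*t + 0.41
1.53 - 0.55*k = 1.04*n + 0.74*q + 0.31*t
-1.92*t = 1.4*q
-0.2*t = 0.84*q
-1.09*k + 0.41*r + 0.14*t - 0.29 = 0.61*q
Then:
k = -0.20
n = 1.58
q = 0.00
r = 0.17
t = 0.00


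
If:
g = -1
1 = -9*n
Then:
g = -1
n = -1/9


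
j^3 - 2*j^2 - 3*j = j*(j - 3)*(j + 1)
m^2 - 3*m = m*(m - 3)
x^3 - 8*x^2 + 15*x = x*(x - 5)*(x - 3)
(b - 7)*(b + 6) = b^2 - b - 42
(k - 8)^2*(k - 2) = k^3 - 18*k^2 + 96*k - 128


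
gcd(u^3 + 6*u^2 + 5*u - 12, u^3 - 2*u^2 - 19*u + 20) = u^2 + 3*u - 4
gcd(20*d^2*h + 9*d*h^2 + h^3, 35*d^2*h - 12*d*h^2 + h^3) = h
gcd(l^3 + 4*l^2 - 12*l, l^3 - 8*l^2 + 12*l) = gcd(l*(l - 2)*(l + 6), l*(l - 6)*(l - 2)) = l^2 - 2*l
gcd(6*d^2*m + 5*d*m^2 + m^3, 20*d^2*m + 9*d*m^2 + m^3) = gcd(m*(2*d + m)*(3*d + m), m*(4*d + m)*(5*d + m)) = m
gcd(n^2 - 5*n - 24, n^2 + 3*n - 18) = 1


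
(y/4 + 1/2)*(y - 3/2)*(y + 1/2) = y^3/4 + y^2/4 - 11*y/16 - 3/8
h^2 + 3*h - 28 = (h - 4)*(h + 7)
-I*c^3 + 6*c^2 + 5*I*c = c*(c + 5*I)*(-I*c + 1)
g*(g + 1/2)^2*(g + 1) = g^4 + 2*g^3 + 5*g^2/4 + g/4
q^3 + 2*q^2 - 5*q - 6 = (q - 2)*(q + 1)*(q + 3)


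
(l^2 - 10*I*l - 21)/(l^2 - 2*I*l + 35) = (l - 3*I)/(l + 5*I)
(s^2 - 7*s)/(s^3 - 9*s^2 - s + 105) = s/(s^2 - 2*s - 15)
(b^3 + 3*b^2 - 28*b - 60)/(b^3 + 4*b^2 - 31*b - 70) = (b + 6)/(b + 7)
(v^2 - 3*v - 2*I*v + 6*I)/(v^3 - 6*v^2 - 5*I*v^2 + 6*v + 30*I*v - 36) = (v^2 - v*(3 + 2*I) + 6*I)/(v^3 - v^2*(6 + 5*I) + 6*v*(1 + 5*I) - 36)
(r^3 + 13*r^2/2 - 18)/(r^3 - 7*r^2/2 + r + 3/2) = (2*r^3 + 13*r^2 - 36)/(2*r^3 - 7*r^2 + 2*r + 3)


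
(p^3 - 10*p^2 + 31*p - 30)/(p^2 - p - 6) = (p^2 - 7*p + 10)/(p + 2)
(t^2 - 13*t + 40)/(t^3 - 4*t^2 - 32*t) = (t - 5)/(t*(t + 4))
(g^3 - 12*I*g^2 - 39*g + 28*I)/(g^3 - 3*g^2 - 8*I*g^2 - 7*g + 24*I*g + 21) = (g - 4*I)/(g - 3)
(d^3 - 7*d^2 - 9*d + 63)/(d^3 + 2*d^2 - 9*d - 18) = (d - 7)/(d + 2)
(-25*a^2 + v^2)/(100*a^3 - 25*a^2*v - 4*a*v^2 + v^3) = 1/(-4*a + v)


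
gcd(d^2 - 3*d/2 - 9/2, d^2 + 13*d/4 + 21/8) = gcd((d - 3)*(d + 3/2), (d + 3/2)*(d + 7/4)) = d + 3/2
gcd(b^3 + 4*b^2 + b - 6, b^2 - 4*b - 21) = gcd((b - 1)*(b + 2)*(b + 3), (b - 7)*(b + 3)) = b + 3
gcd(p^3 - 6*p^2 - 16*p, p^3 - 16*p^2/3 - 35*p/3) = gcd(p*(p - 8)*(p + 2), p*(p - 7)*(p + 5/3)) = p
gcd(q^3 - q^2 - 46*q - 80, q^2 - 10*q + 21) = 1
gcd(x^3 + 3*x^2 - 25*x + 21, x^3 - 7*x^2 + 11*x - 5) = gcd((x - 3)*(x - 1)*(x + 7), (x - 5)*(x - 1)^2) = x - 1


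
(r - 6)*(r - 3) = r^2 - 9*r + 18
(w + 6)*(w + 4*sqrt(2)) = w^2 + 4*sqrt(2)*w + 6*w + 24*sqrt(2)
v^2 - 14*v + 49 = (v - 7)^2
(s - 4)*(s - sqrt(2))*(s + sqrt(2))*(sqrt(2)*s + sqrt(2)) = sqrt(2)*s^4 - 3*sqrt(2)*s^3 - 6*sqrt(2)*s^2 + 6*sqrt(2)*s + 8*sqrt(2)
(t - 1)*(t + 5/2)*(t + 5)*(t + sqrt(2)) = t^4 + sqrt(2)*t^3 + 13*t^3/2 + 5*t^2 + 13*sqrt(2)*t^2/2 - 25*t/2 + 5*sqrt(2)*t - 25*sqrt(2)/2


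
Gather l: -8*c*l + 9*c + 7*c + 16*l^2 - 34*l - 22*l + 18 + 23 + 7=16*c + 16*l^2 + l*(-8*c - 56) + 48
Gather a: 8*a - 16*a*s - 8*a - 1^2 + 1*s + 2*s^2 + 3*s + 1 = -16*a*s + 2*s^2 + 4*s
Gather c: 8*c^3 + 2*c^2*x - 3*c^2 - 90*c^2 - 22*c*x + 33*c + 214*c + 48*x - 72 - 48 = 8*c^3 + c^2*(2*x - 93) + c*(247 - 22*x) + 48*x - 120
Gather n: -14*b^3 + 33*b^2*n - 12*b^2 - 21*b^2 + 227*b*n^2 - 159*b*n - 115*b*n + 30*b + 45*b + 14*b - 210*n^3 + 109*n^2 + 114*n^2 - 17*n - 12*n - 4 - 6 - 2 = -14*b^3 - 33*b^2 + 89*b - 210*n^3 + n^2*(227*b + 223) + n*(33*b^2 - 274*b - 29) - 12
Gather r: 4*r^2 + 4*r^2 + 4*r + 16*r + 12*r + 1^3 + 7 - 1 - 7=8*r^2 + 32*r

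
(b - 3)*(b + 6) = b^2 + 3*b - 18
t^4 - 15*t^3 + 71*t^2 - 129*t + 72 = (t - 8)*(t - 3)^2*(t - 1)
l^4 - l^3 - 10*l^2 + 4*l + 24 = (l - 3)*(l - 2)*(l + 2)^2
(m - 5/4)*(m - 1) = m^2 - 9*m/4 + 5/4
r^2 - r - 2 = (r - 2)*(r + 1)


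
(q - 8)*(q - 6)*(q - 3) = q^3 - 17*q^2 + 90*q - 144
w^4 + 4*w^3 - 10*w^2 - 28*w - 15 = (w - 3)*(w + 1)^2*(w + 5)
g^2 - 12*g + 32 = (g - 8)*(g - 4)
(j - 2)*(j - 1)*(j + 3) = j^3 - 7*j + 6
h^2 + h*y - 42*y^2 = (h - 6*y)*(h + 7*y)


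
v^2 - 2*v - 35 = (v - 7)*(v + 5)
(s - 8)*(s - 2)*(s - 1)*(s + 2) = s^4 - 9*s^3 + 4*s^2 + 36*s - 32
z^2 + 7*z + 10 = (z + 2)*(z + 5)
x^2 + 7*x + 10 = (x + 2)*(x + 5)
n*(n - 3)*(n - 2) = n^3 - 5*n^2 + 6*n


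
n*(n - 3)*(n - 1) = n^3 - 4*n^2 + 3*n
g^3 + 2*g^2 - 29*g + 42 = (g - 3)*(g - 2)*(g + 7)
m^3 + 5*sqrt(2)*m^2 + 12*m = m*(m + 2*sqrt(2))*(m + 3*sqrt(2))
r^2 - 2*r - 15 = (r - 5)*(r + 3)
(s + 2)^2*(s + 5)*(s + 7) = s^4 + 16*s^3 + 87*s^2 + 188*s + 140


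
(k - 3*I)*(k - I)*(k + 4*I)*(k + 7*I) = k^4 + 7*I*k^3 + 13*k^2 + 79*I*k + 84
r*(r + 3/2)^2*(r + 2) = r^4 + 5*r^3 + 33*r^2/4 + 9*r/2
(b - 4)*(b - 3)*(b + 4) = b^3 - 3*b^2 - 16*b + 48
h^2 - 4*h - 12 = (h - 6)*(h + 2)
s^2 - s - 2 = (s - 2)*(s + 1)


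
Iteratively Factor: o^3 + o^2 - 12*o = (o + 4)*(o^2 - 3*o) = (o - 3)*(o + 4)*(o)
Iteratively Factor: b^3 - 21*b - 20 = (b + 4)*(b^2 - 4*b - 5) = (b - 5)*(b + 4)*(b + 1)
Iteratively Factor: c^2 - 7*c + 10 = (c - 5)*(c - 2)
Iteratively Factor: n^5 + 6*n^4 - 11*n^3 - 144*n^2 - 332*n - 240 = (n + 3)*(n^4 + 3*n^3 - 20*n^2 - 84*n - 80) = (n + 2)*(n + 3)*(n^3 + n^2 - 22*n - 40) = (n + 2)*(n + 3)*(n + 4)*(n^2 - 3*n - 10) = (n + 2)^2*(n + 3)*(n + 4)*(n - 5)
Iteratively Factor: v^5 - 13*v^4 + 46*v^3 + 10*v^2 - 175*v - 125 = (v - 5)*(v^4 - 8*v^3 + 6*v^2 + 40*v + 25) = (v - 5)*(v + 1)*(v^3 - 9*v^2 + 15*v + 25) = (v - 5)*(v + 1)^2*(v^2 - 10*v + 25) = (v - 5)^2*(v + 1)^2*(v - 5)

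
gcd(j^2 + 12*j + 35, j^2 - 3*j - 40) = j + 5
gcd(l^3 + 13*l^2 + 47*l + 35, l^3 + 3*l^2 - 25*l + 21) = l + 7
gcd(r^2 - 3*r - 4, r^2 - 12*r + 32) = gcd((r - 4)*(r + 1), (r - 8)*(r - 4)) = r - 4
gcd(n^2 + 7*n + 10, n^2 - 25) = n + 5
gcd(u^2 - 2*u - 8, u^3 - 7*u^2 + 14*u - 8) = u - 4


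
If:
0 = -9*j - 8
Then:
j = -8/9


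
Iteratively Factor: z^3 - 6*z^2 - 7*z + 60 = (z - 5)*(z^2 - z - 12) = (z - 5)*(z - 4)*(z + 3)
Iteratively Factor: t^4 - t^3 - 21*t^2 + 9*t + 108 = (t + 3)*(t^3 - 4*t^2 - 9*t + 36) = (t + 3)^2*(t^2 - 7*t + 12) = (t - 4)*(t + 3)^2*(t - 3)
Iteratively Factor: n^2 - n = (n - 1)*(n)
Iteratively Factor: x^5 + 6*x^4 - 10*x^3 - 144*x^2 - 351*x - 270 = (x - 5)*(x^4 + 11*x^3 + 45*x^2 + 81*x + 54) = (x - 5)*(x + 3)*(x^3 + 8*x^2 + 21*x + 18) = (x - 5)*(x + 3)^2*(x^2 + 5*x + 6) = (x - 5)*(x + 3)^3*(x + 2)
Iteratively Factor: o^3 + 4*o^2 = (o)*(o^2 + 4*o) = o^2*(o + 4)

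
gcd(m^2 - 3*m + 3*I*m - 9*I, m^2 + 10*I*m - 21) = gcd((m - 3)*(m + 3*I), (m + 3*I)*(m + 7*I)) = m + 3*I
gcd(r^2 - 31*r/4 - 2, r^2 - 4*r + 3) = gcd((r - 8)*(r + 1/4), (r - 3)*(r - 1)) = 1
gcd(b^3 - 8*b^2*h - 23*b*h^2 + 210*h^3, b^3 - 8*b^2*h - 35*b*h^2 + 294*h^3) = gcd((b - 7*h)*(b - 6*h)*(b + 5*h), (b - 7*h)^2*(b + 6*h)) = b - 7*h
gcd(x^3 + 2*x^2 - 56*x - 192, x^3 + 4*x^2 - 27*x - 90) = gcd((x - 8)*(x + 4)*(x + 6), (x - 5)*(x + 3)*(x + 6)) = x + 6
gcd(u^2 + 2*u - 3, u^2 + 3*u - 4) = u - 1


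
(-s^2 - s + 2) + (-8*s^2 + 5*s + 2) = -9*s^2 + 4*s + 4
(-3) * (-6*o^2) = 18*o^2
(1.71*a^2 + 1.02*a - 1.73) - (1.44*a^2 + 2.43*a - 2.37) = 0.27*a^2 - 1.41*a + 0.64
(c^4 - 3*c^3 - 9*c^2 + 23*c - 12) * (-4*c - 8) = -4*c^5 + 4*c^4 + 60*c^3 - 20*c^2 - 136*c + 96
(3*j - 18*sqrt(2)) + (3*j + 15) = 6*j - 18*sqrt(2) + 15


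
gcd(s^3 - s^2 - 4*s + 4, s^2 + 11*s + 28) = 1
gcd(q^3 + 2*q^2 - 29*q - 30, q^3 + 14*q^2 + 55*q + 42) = q^2 + 7*q + 6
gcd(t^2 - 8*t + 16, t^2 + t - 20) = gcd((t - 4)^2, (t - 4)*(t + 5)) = t - 4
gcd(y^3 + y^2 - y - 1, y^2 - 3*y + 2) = y - 1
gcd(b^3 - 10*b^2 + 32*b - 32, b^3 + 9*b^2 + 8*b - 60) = b - 2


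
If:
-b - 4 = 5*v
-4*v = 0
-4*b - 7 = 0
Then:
No Solution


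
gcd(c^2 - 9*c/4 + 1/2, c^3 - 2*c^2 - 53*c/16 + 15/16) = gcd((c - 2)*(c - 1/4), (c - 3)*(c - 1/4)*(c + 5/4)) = c - 1/4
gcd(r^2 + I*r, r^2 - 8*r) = r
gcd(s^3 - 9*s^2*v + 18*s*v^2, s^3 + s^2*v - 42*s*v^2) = s^2 - 6*s*v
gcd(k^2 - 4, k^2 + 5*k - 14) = k - 2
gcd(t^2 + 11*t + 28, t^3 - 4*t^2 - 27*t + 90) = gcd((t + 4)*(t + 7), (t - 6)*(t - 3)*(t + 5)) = 1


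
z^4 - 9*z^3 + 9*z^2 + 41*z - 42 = (z - 7)*(z - 3)*(z - 1)*(z + 2)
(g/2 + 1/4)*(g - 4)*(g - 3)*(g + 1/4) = g^4/2 - 25*g^3/8 + 55*g^2/16 + 65*g/16 + 3/4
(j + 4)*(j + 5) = j^2 + 9*j + 20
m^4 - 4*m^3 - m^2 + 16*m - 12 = (m - 3)*(m - 2)*(m - 1)*(m + 2)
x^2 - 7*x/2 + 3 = (x - 2)*(x - 3/2)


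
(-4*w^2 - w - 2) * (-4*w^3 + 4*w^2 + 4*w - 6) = 16*w^5 - 12*w^4 - 12*w^3 + 12*w^2 - 2*w + 12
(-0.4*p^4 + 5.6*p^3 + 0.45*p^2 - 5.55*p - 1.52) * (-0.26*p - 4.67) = 0.104*p^5 + 0.412*p^4 - 26.269*p^3 - 0.6585*p^2 + 26.3137*p + 7.0984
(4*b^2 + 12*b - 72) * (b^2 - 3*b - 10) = 4*b^4 - 148*b^2 + 96*b + 720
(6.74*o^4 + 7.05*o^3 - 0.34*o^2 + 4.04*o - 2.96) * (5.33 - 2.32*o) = -15.6368*o^5 + 19.5682*o^4 + 38.3653*o^3 - 11.185*o^2 + 28.4004*o - 15.7768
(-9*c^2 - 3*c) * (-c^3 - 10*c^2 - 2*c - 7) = 9*c^5 + 93*c^4 + 48*c^3 + 69*c^2 + 21*c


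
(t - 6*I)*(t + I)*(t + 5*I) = t^3 + 31*t + 30*I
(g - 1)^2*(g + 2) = g^3 - 3*g + 2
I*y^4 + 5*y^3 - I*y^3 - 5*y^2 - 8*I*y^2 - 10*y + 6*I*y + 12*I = (y - 2)*(y - 3*I)*(y - 2*I)*(I*y + I)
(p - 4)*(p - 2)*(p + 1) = p^3 - 5*p^2 + 2*p + 8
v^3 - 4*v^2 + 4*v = v*(v - 2)^2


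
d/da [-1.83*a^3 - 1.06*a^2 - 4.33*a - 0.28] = -5.49*a^2 - 2.12*a - 4.33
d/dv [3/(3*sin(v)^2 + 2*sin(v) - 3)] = -6*(3*sin(v) + 1)*cos(v)/(2*sin(v) - 3*cos(v)^2)^2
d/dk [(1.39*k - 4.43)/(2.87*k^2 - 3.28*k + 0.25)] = (-3.9893*k^2 + 25.4282*k - 14.1829)/(8.2369*k^4 - 18.8272*k^3 + 12.1934*k^2 - 1.64*k + 0.0625)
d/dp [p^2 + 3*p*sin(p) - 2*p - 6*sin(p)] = 3*p*cos(p) + 2*p + 3*sin(p) - 6*cos(p) - 2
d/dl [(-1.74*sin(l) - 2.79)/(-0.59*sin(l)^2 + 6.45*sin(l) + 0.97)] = (-1.0266*sin(l)^2 - 3.2922*sin(l) + 16.3077)*cos(l)/(0.3481*sin(l)^4 - 7.611*sin(l)^3 + 40.4579*sin(l)^2 + 12.513*sin(l) + 0.9409)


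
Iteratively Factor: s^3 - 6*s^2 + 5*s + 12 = (s - 3)*(s^2 - 3*s - 4) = (s - 4)*(s - 3)*(s + 1)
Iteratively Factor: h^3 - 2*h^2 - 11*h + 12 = (h - 1)*(h^2 - h - 12) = (h - 4)*(h - 1)*(h + 3)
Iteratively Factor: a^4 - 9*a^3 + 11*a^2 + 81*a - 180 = (a - 5)*(a^3 - 4*a^2 - 9*a + 36) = (a - 5)*(a + 3)*(a^2 - 7*a + 12) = (a - 5)*(a - 4)*(a + 3)*(a - 3)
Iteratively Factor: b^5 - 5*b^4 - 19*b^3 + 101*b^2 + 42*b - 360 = (b - 5)*(b^4 - 19*b^2 + 6*b + 72) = (b - 5)*(b - 3)*(b^3 + 3*b^2 - 10*b - 24) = (b - 5)*(b - 3)*(b + 2)*(b^2 + b - 12) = (b - 5)*(b - 3)^2*(b + 2)*(b + 4)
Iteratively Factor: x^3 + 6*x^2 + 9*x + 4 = (x + 1)*(x^2 + 5*x + 4) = (x + 1)^2*(x + 4)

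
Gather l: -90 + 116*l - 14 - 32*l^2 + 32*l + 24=-32*l^2 + 148*l - 80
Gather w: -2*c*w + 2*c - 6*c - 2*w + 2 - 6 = -4*c + w*(-2*c - 2) - 4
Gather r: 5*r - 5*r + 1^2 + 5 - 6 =0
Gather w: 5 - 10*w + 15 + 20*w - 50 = 10*w - 30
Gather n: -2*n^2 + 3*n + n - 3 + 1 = -2*n^2 + 4*n - 2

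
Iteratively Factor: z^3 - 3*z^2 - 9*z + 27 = (z - 3)*(z^2 - 9) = (z - 3)*(z + 3)*(z - 3)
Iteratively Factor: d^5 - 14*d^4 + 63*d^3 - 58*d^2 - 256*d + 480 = (d - 5)*(d^4 - 9*d^3 + 18*d^2 + 32*d - 96) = (d - 5)*(d - 3)*(d^3 - 6*d^2 + 32) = (d - 5)*(d - 4)*(d - 3)*(d^2 - 2*d - 8) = (d - 5)*(d - 4)^2*(d - 3)*(d + 2)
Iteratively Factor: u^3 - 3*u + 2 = (u - 1)*(u^2 + u - 2) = (u - 1)*(u + 2)*(u - 1)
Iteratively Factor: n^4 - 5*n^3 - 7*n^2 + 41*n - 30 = (n - 2)*(n^3 - 3*n^2 - 13*n + 15) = (n - 2)*(n - 1)*(n^2 - 2*n - 15) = (n - 5)*(n - 2)*(n - 1)*(n + 3)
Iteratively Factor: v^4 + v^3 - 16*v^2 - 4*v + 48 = (v - 2)*(v^3 + 3*v^2 - 10*v - 24) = (v - 3)*(v - 2)*(v^2 + 6*v + 8) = (v - 3)*(v - 2)*(v + 4)*(v + 2)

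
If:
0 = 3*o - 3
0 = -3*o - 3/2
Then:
No Solution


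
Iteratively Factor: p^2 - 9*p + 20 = (p - 4)*(p - 5)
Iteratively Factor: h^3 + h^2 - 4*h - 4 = (h - 2)*(h^2 + 3*h + 2) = (h - 2)*(h + 2)*(h + 1)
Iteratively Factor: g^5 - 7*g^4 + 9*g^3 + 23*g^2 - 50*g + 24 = (g + 2)*(g^4 - 9*g^3 + 27*g^2 - 31*g + 12) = (g - 1)*(g + 2)*(g^3 - 8*g^2 + 19*g - 12) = (g - 1)^2*(g + 2)*(g^2 - 7*g + 12) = (g - 3)*(g - 1)^2*(g + 2)*(g - 4)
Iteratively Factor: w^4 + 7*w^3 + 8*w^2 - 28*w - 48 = (w + 3)*(w^3 + 4*w^2 - 4*w - 16) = (w + 2)*(w + 3)*(w^2 + 2*w - 8) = (w - 2)*(w + 2)*(w + 3)*(w + 4)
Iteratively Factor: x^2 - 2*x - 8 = (x + 2)*(x - 4)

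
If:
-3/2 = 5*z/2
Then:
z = -3/5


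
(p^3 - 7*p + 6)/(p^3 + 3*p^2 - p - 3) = (p - 2)/(p + 1)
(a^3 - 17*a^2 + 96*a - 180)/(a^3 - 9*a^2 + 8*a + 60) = (a - 6)/(a + 2)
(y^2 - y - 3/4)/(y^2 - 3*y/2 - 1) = (y - 3/2)/(y - 2)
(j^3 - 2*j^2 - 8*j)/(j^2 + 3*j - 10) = j*(j^2 - 2*j - 8)/(j^2 + 3*j - 10)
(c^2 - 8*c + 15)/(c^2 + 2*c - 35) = (c - 3)/(c + 7)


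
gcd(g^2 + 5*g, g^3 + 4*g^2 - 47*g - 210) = g + 5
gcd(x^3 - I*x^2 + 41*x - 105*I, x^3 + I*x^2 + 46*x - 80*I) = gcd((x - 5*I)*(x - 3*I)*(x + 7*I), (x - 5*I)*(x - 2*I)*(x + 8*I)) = x - 5*I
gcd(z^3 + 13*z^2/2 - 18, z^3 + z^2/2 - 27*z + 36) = z^2 + 9*z/2 - 9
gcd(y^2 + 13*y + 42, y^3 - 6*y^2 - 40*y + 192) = y + 6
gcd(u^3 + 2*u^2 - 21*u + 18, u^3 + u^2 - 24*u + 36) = u^2 + 3*u - 18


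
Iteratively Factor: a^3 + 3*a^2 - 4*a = (a + 4)*(a^2 - a) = a*(a + 4)*(a - 1)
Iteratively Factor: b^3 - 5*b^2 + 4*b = (b - 1)*(b^2 - 4*b) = (b - 4)*(b - 1)*(b)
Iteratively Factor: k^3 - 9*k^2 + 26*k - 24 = (k - 2)*(k^2 - 7*k + 12) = (k - 4)*(k - 2)*(k - 3)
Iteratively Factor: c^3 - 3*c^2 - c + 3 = (c + 1)*(c^2 - 4*c + 3) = (c - 1)*(c + 1)*(c - 3)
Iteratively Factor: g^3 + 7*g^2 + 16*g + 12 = (g + 2)*(g^2 + 5*g + 6) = (g + 2)^2*(g + 3)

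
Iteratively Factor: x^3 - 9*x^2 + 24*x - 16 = (x - 4)*(x^2 - 5*x + 4) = (x - 4)*(x - 1)*(x - 4)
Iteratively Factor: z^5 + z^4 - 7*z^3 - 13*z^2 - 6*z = (z - 3)*(z^4 + 4*z^3 + 5*z^2 + 2*z) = (z - 3)*(z + 1)*(z^3 + 3*z^2 + 2*z) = z*(z - 3)*(z + 1)*(z^2 + 3*z + 2) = z*(z - 3)*(z + 1)*(z + 2)*(z + 1)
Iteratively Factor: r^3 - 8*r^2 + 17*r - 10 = (r - 5)*(r^2 - 3*r + 2) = (r - 5)*(r - 1)*(r - 2)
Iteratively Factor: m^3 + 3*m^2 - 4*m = (m + 4)*(m^2 - m) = m*(m + 4)*(m - 1)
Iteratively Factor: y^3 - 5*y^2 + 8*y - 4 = (y - 1)*(y^2 - 4*y + 4) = (y - 2)*(y - 1)*(y - 2)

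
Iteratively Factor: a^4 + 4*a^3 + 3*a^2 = (a)*(a^3 + 4*a^2 + 3*a) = a*(a + 3)*(a^2 + a) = a^2*(a + 3)*(a + 1)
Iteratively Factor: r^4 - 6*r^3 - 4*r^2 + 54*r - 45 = (r + 3)*(r^3 - 9*r^2 + 23*r - 15) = (r - 1)*(r + 3)*(r^2 - 8*r + 15) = (r - 5)*(r - 1)*(r + 3)*(r - 3)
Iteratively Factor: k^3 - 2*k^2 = (k)*(k^2 - 2*k) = k*(k - 2)*(k)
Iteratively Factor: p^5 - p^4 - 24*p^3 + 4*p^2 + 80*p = (p - 2)*(p^4 + p^3 - 22*p^2 - 40*p) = (p - 2)*(p + 2)*(p^3 - p^2 - 20*p) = p*(p - 2)*(p + 2)*(p^2 - p - 20) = p*(p - 2)*(p + 2)*(p + 4)*(p - 5)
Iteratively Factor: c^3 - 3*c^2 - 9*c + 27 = (c + 3)*(c^2 - 6*c + 9) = (c - 3)*(c + 3)*(c - 3)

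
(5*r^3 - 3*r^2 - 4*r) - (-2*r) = 5*r^3 - 3*r^2 - 2*r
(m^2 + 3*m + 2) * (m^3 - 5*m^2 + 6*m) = m^5 - 2*m^4 - 7*m^3 + 8*m^2 + 12*m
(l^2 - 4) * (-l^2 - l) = -l^4 - l^3 + 4*l^2 + 4*l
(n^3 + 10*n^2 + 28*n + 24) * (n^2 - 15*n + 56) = n^5 - 5*n^4 - 66*n^3 + 164*n^2 + 1208*n + 1344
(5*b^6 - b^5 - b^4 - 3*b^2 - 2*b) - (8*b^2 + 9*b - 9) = 5*b^6 - b^5 - b^4 - 11*b^2 - 11*b + 9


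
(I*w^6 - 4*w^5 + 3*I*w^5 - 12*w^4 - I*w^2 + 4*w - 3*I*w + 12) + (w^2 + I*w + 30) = I*w^6 - 4*w^5 + 3*I*w^5 - 12*w^4 + w^2 - I*w^2 + 4*w - 2*I*w + 42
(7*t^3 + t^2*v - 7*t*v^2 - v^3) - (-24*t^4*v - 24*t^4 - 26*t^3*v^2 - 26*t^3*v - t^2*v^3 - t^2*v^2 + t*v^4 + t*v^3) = 24*t^4*v + 24*t^4 + 26*t^3*v^2 + 26*t^3*v + 7*t^3 + t^2*v^3 + t^2*v^2 + t^2*v - t*v^4 - t*v^3 - 7*t*v^2 - v^3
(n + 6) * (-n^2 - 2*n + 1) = -n^3 - 8*n^2 - 11*n + 6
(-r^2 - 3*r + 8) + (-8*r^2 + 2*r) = -9*r^2 - r + 8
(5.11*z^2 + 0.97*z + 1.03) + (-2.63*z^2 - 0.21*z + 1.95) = 2.48*z^2 + 0.76*z + 2.98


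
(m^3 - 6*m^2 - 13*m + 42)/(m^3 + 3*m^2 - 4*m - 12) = (m - 7)/(m + 2)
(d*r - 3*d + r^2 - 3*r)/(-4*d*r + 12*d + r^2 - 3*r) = (d + r)/(-4*d + r)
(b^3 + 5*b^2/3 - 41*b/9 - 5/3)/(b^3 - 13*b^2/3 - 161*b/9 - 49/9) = (3*b^2 + 4*b - 15)/(3*b^2 - 14*b - 49)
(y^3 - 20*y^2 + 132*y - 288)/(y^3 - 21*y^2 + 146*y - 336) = (y - 6)/(y - 7)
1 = 1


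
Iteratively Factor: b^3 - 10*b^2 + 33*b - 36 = (b - 3)*(b^2 - 7*b + 12) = (b - 4)*(b - 3)*(b - 3)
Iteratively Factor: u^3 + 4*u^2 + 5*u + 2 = (u + 1)*(u^2 + 3*u + 2) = (u + 1)^2*(u + 2)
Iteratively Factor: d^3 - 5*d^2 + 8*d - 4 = (d - 2)*(d^2 - 3*d + 2) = (d - 2)^2*(d - 1)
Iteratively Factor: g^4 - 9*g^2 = (g)*(g^3 - 9*g) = g*(g - 3)*(g^2 + 3*g) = g^2*(g - 3)*(g + 3)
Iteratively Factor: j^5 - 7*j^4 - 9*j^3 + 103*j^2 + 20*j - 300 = (j - 2)*(j^4 - 5*j^3 - 19*j^2 + 65*j + 150) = (j - 5)*(j - 2)*(j^3 - 19*j - 30) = (j - 5)^2*(j - 2)*(j^2 + 5*j + 6) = (j - 5)^2*(j - 2)*(j + 3)*(j + 2)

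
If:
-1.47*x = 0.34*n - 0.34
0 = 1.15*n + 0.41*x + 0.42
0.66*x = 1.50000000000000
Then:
No Solution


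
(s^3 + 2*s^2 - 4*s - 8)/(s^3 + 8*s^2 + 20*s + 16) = (s - 2)/(s + 4)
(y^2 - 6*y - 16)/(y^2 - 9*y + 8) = (y + 2)/(y - 1)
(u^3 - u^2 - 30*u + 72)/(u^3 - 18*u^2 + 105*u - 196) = (u^2 + 3*u - 18)/(u^2 - 14*u + 49)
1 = 1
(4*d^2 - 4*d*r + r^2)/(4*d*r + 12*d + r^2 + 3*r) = (4*d^2 - 4*d*r + r^2)/(4*d*r + 12*d + r^2 + 3*r)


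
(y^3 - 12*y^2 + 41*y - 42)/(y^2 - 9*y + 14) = y - 3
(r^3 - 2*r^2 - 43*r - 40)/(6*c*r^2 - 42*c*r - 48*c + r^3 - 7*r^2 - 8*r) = (r + 5)/(6*c + r)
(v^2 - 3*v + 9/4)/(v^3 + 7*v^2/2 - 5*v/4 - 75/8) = 2*(2*v - 3)/(4*v^2 + 20*v + 25)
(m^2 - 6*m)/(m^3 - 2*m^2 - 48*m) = (6 - m)/(-m^2 + 2*m + 48)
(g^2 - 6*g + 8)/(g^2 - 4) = (g - 4)/(g + 2)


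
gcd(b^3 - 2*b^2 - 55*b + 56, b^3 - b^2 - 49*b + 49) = b^2 + 6*b - 7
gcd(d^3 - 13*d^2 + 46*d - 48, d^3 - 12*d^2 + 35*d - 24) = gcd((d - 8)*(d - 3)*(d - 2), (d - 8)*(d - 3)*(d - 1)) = d^2 - 11*d + 24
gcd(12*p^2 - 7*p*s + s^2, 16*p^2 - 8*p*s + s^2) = 4*p - s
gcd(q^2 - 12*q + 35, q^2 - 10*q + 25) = q - 5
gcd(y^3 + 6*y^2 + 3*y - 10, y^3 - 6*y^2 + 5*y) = y - 1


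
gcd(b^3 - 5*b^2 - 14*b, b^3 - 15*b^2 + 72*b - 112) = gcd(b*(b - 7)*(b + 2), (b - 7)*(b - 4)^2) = b - 7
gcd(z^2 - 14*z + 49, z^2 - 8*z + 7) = z - 7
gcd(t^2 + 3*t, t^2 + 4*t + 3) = t + 3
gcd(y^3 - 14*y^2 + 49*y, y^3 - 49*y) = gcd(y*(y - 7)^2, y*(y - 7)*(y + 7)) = y^2 - 7*y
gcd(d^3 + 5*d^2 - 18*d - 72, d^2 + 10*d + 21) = d + 3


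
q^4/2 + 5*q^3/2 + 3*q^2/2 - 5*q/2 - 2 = (q/2 + 1/2)*(q - 1)*(q + 1)*(q + 4)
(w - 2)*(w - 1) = w^2 - 3*w + 2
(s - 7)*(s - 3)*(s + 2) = s^3 - 8*s^2 + s + 42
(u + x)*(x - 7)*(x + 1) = u*x^2 - 6*u*x - 7*u + x^3 - 6*x^2 - 7*x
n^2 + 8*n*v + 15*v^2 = (n + 3*v)*(n + 5*v)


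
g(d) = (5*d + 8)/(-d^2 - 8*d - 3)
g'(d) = (2*d + 8)*(5*d + 8)/(-d^2 - 8*d - 3)^2 + 5/(-d^2 - 8*d - 3) = (5*d^2 + 16*d + 49)/(d^4 + 16*d^3 + 70*d^2 + 48*d + 9)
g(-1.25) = 0.32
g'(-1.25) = 1.25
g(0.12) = -2.16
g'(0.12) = 3.23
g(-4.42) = -1.10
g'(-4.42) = 0.46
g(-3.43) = -0.72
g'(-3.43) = 0.33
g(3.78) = -0.57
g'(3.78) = 0.08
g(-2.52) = -0.43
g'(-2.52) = 0.35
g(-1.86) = -0.15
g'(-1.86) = 0.52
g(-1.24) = 0.33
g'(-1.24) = 1.27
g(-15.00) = 0.62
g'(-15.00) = 0.08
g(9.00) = -0.34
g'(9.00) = 0.02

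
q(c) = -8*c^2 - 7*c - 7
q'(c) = -16*c - 7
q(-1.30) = -11.42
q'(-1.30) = 13.80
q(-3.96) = -104.73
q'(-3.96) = 56.36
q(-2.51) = -39.83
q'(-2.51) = 33.16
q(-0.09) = -6.43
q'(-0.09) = -5.56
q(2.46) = -72.63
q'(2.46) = -46.36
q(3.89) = -155.29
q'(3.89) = -69.24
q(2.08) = -56.17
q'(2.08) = -40.28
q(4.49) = -199.71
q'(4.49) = -78.84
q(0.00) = -7.00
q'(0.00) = -7.00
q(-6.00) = -253.00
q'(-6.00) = 89.00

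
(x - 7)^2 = x^2 - 14*x + 49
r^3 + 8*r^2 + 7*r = r*(r + 1)*(r + 7)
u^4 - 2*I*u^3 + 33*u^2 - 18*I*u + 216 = (u - 6*I)*(u - 3*I)*(u + 3*I)*(u + 4*I)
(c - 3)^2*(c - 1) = c^3 - 7*c^2 + 15*c - 9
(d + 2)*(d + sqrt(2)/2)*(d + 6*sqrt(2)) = d^3 + 2*d^2 + 13*sqrt(2)*d^2/2 + 6*d + 13*sqrt(2)*d + 12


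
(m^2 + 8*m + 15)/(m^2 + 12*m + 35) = (m + 3)/(m + 7)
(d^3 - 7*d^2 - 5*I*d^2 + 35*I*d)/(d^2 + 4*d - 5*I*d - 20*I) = d*(d - 7)/(d + 4)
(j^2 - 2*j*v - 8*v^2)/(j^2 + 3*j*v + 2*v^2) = (j - 4*v)/(j + v)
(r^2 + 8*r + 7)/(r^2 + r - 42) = (r + 1)/(r - 6)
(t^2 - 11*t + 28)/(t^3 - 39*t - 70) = (t - 4)/(t^2 + 7*t + 10)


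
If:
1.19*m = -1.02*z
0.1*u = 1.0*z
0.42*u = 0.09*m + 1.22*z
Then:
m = 0.00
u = 0.00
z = 0.00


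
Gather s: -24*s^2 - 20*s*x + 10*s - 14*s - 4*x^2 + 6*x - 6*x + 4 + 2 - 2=-24*s^2 + s*(-20*x - 4) - 4*x^2 + 4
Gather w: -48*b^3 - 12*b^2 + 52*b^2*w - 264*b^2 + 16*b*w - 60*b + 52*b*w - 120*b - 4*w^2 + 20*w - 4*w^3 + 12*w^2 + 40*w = -48*b^3 - 276*b^2 - 180*b - 4*w^3 + 8*w^2 + w*(52*b^2 + 68*b + 60)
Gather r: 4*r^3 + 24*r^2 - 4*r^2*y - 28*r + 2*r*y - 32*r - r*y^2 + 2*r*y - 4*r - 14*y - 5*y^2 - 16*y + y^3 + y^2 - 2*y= 4*r^3 + r^2*(24 - 4*y) + r*(-y^2 + 4*y - 64) + y^3 - 4*y^2 - 32*y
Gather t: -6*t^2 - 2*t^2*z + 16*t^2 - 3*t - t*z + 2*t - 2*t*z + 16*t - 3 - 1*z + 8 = t^2*(10 - 2*z) + t*(15 - 3*z) - z + 5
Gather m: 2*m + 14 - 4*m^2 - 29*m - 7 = -4*m^2 - 27*m + 7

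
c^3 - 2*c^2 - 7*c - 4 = (c - 4)*(c + 1)^2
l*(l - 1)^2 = l^3 - 2*l^2 + l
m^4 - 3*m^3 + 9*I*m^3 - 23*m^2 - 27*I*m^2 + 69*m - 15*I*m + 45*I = (m - 3)*(m + I)*(m + 3*I)*(m + 5*I)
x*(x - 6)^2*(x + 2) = x^4 - 10*x^3 + 12*x^2 + 72*x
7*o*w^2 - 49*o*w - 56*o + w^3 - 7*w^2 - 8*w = (7*o + w)*(w - 8)*(w + 1)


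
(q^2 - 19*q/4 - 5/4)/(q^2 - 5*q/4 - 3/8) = 2*(q - 5)/(2*q - 3)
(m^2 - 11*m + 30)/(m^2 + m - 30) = (m - 6)/(m + 6)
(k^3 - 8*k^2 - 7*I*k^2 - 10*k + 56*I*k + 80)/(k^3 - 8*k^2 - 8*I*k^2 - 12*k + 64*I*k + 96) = (k - 5*I)/(k - 6*I)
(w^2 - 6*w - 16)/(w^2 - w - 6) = (w - 8)/(w - 3)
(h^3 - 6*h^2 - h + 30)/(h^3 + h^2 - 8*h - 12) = (h - 5)/(h + 2)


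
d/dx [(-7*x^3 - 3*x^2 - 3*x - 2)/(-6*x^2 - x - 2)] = (42*x^4 + 14*x^3 + 27*x^2 - 12*x + 4)/(36*x^4 + 12*x^3 + 25*x^2 + 4*x + 4)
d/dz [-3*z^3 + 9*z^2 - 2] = 9*z*(2 - z)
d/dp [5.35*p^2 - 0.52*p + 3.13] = 10.7*p - 0.52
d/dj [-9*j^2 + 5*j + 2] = 5 - 18*j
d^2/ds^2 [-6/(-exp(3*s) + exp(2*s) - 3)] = 6*((4 - 9*exp(s))*(exp(3*s) - exp(2*s) + 3) + 2*(3*exp(s) - 2)^2*exp(2*s))*exp(2*s)/(exp(3*s) - exp(2*s) + 3)^3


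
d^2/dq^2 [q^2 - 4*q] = 2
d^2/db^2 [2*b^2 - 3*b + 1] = 4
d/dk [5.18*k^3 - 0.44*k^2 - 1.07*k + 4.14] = 15.54*k^2 - 0.88*k - 1.07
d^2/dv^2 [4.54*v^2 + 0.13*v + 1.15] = 9.08000000000000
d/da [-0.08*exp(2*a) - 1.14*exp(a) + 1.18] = (-0.16*exp(a) - 1.14)*exp(a)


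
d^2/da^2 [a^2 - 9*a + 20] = 2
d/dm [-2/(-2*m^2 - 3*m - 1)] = 2*(-4*m - 3)/(2*m^2 + 3*m + 1)^2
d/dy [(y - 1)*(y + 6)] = 2*y + 5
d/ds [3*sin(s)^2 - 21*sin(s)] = 3*(2*sin(s) - 7)*cos(s)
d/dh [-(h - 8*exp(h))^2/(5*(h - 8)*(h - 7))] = (h - 8*exp(h))*(2*(h - 8)*(h - 7)*(8*exp(h) - 1) + (h - 8)*(h - 8*exp(h)) + (h - 7)*(h - 8*exp(h)))/(5*(h - 8)^2*(h - 7)^2)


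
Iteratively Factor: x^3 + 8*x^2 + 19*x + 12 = (x + 3)*(x^2 + 5*x + 4) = (x + 1)*(x + 3)*(x + 4)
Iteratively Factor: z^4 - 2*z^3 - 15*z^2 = (z)*(z^3 - 2*z^2 - 15*z) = z^2*(z^2 - 2*z - 15) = z^2*(z - 5)*(z + 3)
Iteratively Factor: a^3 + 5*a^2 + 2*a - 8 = (a + 2)*(a^2 + 3*a - 4) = (a - 1)*(a + 2)*(a + 4)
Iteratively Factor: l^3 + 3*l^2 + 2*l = (l)*(l^2 + 3*l + 2) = l*(l + 2)*(l + 1)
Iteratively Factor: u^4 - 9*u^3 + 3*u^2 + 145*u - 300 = (u + 4)*(u^3 - 13*u^2 + 55*u - 75) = (u - 5)*(u + 4)*(u^2 - 8*u + 15) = (u - 5)*(u - 3)*(u + 4)*(u - 5)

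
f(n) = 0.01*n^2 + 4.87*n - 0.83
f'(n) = 0.02*n + 4.87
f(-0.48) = -3.17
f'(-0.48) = 4.86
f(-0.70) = -4.23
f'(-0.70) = 4.86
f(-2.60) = -13.42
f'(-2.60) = 4.82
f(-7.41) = -36.37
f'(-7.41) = 4.72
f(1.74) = 7.67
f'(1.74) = 4.90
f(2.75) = 12.64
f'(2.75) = 4.92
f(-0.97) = -5.54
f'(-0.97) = 4.85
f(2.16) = 9.74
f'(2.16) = 4.91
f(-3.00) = -15.35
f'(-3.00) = 4.81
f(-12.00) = -57.83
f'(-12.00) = 4.63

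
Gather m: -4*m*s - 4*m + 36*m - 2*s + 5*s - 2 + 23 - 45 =m*(32 - 4*s) + 3*s - 24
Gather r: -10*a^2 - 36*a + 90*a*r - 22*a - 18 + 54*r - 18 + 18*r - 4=-10*a^2 - 58*a + r*(90*a + 72) - 40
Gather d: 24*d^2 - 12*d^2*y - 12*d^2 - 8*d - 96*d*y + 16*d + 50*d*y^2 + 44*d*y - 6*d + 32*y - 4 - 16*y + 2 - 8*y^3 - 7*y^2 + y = d^2*(12 - 12*y) + d*(50*y^2 - 52*y + 2) - 8*y^3 - 7*y^2 + 17*y - 2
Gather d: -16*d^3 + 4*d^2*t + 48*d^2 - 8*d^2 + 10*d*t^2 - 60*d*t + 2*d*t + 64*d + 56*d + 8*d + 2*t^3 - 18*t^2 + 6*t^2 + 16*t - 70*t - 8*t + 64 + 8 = -16*d^3 + d^2*(4*t + 40) + d*(10*t^2 - 58*t + 128) + 2*t^3 - 12*t^2 - 62*t + 72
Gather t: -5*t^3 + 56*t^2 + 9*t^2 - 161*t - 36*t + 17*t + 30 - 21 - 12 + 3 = -5*t^3 + 65*t^2 - 180*t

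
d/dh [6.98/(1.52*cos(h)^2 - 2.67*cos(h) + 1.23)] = (21.2192*cos(h) - 18.6366)*sin(h)/(1.52*cos(h)^2 - 2.67*cos(h) + 1.23)^2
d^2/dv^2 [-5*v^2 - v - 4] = -10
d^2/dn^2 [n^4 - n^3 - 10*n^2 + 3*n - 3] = 12*n^2 - 6*n - 20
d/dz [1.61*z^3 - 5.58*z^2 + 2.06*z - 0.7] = 4.83*z^2 - 11.16*z + 2.06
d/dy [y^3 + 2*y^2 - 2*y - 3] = 3*y^2 + 4*y - 2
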